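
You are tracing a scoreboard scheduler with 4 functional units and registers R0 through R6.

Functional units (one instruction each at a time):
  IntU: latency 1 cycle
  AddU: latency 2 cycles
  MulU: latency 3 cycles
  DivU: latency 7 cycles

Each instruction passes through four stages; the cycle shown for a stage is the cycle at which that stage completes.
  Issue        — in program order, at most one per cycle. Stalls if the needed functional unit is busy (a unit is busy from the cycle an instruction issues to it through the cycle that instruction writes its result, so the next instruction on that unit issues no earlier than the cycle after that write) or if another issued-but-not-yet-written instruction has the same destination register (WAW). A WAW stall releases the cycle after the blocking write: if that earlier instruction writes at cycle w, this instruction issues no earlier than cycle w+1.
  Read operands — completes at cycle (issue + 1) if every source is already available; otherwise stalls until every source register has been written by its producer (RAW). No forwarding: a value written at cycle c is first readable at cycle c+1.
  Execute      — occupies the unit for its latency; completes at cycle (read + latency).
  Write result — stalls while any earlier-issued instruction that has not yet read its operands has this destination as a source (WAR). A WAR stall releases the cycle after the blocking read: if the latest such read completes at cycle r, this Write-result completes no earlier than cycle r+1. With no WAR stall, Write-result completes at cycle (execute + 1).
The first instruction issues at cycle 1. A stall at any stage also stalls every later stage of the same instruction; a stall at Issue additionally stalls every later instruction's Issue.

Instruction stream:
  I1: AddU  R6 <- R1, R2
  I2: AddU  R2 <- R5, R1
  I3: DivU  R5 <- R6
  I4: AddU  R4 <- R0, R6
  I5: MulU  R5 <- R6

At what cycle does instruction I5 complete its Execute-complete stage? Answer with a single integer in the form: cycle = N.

cycle = 21

t=1  I1 issues→AddU
t=2  I1 reads
t=4  I1 exec-done
t=5  I1 writes R6
t=6  I2 issues→AddU
t=7  I2 reads, I3 issues→DivU
t=8  I3 reads
t=9  I2 exec-done
t=10  I2 writes R2
t=11  I4 issues→AddU
t=12  I4 reads
t=14  I4 exec-done
t=15  I3 exec-done, I4 writes R4
t=16  I3 writes R5
t=17  I5 issues→MulU
t=18  I5 reads
t=21  I5 exec-done
t=22  I5 writes R5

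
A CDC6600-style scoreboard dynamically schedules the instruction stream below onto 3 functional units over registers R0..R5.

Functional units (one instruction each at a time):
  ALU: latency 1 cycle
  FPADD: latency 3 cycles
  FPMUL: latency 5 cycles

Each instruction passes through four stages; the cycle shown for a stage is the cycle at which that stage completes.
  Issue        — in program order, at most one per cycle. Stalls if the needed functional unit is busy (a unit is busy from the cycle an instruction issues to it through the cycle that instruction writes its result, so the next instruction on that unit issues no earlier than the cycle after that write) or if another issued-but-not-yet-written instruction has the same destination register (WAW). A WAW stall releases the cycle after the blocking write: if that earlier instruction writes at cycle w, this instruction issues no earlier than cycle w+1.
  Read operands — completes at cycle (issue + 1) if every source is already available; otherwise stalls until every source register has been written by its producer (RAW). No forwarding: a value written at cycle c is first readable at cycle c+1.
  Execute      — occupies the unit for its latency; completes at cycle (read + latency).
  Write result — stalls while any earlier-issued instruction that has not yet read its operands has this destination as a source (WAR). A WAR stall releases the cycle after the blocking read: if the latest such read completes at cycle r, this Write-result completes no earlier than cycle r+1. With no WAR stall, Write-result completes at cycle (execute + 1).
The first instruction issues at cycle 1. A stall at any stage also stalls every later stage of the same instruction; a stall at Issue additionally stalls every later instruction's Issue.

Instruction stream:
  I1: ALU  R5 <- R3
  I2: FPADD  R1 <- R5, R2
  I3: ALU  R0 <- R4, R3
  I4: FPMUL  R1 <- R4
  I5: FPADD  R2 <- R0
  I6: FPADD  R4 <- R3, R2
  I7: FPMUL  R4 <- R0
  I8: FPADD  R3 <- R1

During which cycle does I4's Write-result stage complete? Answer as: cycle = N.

c1: I1→ALU
c2: I1 RO · I2→FPADD
c3: I1 EX
c4: I1 WR R5
c5: I2 RO · I3→ALU
c6: I3 RO
c7: I3 EX
c8: I2 EX · I3 WR R0
c9: I2 WR R1
c10: I4→FPMUL
c11: I4 RO · I5→FPADD
c12: I5 RO
c15: I5 EX
c16: I4 EX · I5 WR R2
c17: I4 WR R1 · I6→FPADD
c18: I6 RO
c21: I6 EX
c22: I6 WR R4
c23: I7→FPMUL
c24: I7 RO · I8→FPADD
c25: I8 RO
c28: I8 EX
c29: I7 EX · I8 WR R3
c30: I7 WR R4

cycle = 17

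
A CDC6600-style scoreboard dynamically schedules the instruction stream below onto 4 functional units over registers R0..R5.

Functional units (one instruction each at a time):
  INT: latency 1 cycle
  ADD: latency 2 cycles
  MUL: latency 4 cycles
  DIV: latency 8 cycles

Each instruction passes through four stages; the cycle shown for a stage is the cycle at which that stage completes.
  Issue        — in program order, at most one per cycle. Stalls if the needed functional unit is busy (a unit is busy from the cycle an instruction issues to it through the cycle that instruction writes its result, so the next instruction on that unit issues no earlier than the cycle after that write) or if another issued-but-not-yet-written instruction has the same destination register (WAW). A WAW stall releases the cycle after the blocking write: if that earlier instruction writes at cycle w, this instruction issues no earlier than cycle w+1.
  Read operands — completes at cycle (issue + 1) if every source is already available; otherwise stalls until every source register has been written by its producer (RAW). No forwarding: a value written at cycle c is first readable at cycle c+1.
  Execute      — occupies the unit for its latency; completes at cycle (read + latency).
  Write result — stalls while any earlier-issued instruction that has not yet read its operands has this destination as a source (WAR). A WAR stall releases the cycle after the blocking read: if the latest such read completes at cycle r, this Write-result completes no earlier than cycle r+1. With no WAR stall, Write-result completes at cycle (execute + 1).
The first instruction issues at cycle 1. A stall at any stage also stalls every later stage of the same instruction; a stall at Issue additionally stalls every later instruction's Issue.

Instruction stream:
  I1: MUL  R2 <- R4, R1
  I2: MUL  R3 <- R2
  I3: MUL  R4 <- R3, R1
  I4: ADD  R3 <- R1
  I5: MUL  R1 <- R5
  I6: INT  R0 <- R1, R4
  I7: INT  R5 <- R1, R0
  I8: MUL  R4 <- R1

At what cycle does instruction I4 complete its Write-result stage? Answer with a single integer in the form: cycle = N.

cycle = 20

t=1  I1 dispatched to MUL
t=2  I1 operands ready
t=6  I1 complete
t=7  R2←I1
t=8  I2 dispatched to MUL
t=9  I2 operands ready
t=13  I2 complete
t=14  R3←I2
t=15  I3 dispatched to MUL
t=16  I3 operands ready; I4 dispatched to ADD
t=17  I4 operands ready
t=19  I4 complete
t=20  I3 complete; R3←I4
t=21  R4←I3
t=22  I5 dispatched to MUL
t=23  I5 operands ready; I6 dispatched to INT
t=27  I5 complete
t=28  R1←I5
t=29  I6 operands ready
t=30  I6 complete
t=31  R0←I6
t=32  I7 dispatched to INT
t=33  I7 operands ready; I8 dispatched to MUL
t=34  I7 complete; I8 operands ready
t=35  R5←I7
t=38  I8 complete
t=39  R4←I8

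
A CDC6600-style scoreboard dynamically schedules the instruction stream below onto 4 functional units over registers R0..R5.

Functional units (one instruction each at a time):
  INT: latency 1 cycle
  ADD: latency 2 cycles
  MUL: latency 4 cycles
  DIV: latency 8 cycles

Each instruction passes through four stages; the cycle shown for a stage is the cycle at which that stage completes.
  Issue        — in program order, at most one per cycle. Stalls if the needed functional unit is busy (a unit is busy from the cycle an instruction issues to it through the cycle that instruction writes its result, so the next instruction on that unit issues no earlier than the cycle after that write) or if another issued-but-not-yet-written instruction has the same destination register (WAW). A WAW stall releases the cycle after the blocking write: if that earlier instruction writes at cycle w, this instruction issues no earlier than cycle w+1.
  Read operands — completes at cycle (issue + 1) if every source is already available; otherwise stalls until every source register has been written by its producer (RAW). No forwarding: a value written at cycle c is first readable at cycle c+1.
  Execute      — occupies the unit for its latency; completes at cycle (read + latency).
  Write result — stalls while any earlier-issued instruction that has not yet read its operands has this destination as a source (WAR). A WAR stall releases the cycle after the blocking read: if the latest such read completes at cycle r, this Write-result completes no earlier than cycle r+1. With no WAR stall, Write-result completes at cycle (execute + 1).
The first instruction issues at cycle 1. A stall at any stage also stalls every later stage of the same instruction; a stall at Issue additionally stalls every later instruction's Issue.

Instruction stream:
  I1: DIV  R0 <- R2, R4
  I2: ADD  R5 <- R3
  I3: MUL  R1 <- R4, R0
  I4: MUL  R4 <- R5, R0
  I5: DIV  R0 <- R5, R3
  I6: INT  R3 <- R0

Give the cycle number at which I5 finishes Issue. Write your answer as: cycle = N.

cycle = 19

  I1 | 1 | 2 | 10 | 11
  I2 | 2 | 3 | 5 | 6
  I3 | 3 | 12 | 16 | 17   RAW R0: wait I1 write@11
  I4 | 18 | 19 | 23 | 24   struct: MUL busy until I3 writes@17
  I5 | 19 | 20 | 28 | 29
  I6 | 20 | 30 | 31 | 32   RAW R0: wait I5 write@29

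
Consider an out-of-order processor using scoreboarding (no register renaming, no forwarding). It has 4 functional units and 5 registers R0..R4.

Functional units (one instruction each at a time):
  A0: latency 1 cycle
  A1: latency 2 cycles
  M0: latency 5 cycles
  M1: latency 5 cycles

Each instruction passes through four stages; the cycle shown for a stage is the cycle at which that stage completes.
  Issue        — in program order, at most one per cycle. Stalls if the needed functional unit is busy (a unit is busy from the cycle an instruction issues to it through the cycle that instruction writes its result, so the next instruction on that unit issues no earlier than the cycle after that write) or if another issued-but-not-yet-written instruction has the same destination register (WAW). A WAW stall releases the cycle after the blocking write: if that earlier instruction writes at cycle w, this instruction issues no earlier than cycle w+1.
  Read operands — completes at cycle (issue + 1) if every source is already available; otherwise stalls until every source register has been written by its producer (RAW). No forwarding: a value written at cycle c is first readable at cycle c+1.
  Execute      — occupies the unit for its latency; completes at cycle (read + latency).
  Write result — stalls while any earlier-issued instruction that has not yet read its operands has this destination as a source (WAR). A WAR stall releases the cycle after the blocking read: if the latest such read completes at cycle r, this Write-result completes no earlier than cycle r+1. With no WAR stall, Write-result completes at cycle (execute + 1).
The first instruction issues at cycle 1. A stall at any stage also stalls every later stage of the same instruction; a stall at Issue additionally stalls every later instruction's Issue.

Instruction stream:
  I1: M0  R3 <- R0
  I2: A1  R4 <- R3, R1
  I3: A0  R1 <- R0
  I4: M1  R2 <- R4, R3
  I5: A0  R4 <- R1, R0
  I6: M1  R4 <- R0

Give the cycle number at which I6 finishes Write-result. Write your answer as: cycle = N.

c1: issue I1 (M0)
c2: I1 read-ops · issue I2 (A1)
c3: issue I3 (A0)
c4: I3 read-ops · issue I4 (M1)
c5: I3 finished on A0
c7: I1 finished on M0
c8: I1→R3
c9: I2 read-ops
c10: I3→R1
c11: I2 finished on A1
c12: I2→R4
c13: I4 read-ops · issue I5 (A0)
c14: I5 read-ops
c15: I5 finished on A0
c16: I5→R4
c18: I4 finished on M1
c19: I4→R2
c20: issue I6 (M1)
c21: I6 read-ops
c26: I6 finished on M1
c27: I6→R4

cycle = 27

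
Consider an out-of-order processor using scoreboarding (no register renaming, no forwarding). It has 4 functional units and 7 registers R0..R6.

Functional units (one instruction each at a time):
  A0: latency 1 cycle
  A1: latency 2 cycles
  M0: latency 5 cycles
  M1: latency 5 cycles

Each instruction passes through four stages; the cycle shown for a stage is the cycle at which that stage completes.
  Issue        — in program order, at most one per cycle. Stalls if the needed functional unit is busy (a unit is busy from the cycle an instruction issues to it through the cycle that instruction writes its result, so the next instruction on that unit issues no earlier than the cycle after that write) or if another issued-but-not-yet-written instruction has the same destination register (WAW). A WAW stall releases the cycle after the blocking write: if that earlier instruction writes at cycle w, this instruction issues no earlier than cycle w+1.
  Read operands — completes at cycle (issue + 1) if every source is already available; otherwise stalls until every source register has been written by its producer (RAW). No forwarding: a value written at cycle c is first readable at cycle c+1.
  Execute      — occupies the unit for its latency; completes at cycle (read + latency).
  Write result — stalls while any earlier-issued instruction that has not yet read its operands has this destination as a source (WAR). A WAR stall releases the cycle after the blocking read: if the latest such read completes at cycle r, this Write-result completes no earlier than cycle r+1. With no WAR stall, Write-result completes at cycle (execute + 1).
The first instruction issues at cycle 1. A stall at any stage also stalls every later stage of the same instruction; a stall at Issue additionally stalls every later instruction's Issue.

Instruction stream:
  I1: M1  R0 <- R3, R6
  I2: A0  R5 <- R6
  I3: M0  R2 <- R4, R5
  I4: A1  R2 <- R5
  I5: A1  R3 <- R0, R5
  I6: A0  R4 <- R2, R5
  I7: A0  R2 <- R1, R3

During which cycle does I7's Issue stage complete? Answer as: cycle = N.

[I1] 1/2/7/8
[I2] 2/3/4/5
[I3] 3/6/11/12  (RAW R5: wait I2 write@5)
[I4] 13/14/16/17  (WAW R2: wait I3 write@12)
[I5] 18/19/21/22  (struct: A1 busy until I4 writes@17)
[I6] 19/20/21/22
[I7] 23/24/25/26  (struct: A0 busy until I6 writes@22)

cycle = 23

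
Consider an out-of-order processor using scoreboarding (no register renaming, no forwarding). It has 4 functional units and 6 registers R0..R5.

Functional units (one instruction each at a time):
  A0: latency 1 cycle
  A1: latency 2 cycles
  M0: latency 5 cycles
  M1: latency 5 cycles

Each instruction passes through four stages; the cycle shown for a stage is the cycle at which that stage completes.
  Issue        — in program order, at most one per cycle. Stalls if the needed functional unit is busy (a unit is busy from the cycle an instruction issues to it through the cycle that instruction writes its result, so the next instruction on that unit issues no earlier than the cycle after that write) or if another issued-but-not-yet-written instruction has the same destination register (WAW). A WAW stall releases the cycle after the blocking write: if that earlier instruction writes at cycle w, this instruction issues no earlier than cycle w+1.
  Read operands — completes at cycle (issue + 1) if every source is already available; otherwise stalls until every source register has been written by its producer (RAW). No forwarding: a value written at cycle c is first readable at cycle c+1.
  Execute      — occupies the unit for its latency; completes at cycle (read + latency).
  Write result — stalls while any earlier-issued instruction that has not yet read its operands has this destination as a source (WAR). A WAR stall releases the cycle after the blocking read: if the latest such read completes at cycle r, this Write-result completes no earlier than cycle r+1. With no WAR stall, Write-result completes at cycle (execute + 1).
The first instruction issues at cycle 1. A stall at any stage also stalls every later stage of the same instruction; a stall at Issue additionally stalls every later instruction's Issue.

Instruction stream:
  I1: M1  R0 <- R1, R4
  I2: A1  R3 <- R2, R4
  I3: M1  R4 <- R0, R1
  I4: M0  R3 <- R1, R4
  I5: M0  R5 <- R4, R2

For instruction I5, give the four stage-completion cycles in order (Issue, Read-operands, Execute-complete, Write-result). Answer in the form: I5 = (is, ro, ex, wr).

1) issue 1, read 2, done 7, write 8
2) issue 2, read 3, done 5, write 6
3) issue 9, read 10, done 15, write 16  <struct: M1 busy until I1 writes@8>
4) issue 10, read 17, done 22, write 23  <RAW R4: wait I3 write@16>
5) issue 24, read 25, done 30, write 31  <struct: M0 busy until I4 writes@23>

I5 = (24, 25, 30, 31)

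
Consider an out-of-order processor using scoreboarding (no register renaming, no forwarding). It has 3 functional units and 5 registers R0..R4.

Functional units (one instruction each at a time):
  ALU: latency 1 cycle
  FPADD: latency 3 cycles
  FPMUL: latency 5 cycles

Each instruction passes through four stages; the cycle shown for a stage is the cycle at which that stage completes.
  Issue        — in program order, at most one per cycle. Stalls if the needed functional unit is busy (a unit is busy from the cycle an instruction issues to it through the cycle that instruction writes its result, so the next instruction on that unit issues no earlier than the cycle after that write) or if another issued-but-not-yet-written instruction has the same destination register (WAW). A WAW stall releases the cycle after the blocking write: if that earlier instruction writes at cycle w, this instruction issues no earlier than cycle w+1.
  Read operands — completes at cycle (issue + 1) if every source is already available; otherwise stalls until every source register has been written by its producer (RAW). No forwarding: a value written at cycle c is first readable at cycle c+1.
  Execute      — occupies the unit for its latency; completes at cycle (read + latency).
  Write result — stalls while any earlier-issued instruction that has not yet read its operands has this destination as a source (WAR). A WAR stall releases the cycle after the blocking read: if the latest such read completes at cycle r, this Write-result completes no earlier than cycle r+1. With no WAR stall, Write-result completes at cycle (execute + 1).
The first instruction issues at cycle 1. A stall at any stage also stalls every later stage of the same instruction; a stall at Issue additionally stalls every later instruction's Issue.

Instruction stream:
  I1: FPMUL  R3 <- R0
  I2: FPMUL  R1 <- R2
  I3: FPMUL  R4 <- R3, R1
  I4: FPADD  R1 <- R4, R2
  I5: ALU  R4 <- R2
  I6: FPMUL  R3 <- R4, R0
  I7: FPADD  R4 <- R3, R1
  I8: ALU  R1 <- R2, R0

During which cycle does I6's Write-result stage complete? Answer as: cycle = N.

cycle = 35

t=1  issue I1 (FPMUL)
t=2  I1 read-ops
t=7  I1 finished on FPMUL
t=8  I1→R3
t=9  issue I2 (FPMUL)
t=10  I2 read-ops
t=15  I2 finished on FPMUL
t=16  I2→R1
t=17  issue I3 (FPMUL)
t=18  I3 read-ops · issue I4 (FPADD)
t=23  I3 finished on FPMUL
t=24  I3→R4
t=25  I4 read-ops · issue I5 (ALU)
t=26  I5 read-ops · issue I6 (FPMUL)
t=27  I5 finished on ALU
t=28  I4 finished on FPADD · I5→R4
t=29  I4→R1 · I6 read-ops
t=30  issue I7 (FPADD)
t=31  issue I8 (ALU)
t=32  I8 read-ops
t=33  I8 finished on ALU
t=34  I6 finished on FPMUL
t=35  I6→R3
t=36  I7 read-ops
t=37  I8→R1
t=39  I7 finished on FPADD
t=40  I7→R4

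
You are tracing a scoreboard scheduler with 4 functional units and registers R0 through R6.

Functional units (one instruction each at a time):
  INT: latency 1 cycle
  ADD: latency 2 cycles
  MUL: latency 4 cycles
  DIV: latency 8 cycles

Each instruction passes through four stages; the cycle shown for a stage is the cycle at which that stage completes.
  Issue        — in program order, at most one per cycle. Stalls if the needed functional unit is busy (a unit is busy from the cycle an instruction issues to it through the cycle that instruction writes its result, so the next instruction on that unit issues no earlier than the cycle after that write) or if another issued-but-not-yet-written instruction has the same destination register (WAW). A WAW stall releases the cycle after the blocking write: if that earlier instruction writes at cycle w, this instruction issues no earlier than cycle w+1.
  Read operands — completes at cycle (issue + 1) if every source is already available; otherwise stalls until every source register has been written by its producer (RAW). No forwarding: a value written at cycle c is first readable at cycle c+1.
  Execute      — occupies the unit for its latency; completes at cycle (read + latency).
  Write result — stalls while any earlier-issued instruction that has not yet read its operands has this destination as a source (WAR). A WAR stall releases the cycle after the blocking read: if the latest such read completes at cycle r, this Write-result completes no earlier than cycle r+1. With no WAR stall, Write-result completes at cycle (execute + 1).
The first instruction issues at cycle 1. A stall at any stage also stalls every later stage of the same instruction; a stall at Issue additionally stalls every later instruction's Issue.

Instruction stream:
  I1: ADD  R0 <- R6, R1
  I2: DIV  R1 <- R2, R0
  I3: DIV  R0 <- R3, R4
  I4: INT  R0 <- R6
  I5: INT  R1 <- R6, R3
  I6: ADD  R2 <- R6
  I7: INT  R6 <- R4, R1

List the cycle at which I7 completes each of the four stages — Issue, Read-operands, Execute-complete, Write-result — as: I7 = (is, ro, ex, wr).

[I1] 1/2/4/5
[I2] 2/6/14/15  (RAW R0: wait I1 write@5)
[I3] 16/17/25/26  (struct: DIV busy until I2 writes@15)
[I4] 27/28/29/30  (WAW R0: wait I3 write@26)
[I5] 31/32/33/34  (struct: INT busy until I4 writes@30)
[I6] 32/33/35/36
[I7] 35/36/37/38  (struct: INT busy until I5 writes@34)

I7 = (35, 36, 37, 38)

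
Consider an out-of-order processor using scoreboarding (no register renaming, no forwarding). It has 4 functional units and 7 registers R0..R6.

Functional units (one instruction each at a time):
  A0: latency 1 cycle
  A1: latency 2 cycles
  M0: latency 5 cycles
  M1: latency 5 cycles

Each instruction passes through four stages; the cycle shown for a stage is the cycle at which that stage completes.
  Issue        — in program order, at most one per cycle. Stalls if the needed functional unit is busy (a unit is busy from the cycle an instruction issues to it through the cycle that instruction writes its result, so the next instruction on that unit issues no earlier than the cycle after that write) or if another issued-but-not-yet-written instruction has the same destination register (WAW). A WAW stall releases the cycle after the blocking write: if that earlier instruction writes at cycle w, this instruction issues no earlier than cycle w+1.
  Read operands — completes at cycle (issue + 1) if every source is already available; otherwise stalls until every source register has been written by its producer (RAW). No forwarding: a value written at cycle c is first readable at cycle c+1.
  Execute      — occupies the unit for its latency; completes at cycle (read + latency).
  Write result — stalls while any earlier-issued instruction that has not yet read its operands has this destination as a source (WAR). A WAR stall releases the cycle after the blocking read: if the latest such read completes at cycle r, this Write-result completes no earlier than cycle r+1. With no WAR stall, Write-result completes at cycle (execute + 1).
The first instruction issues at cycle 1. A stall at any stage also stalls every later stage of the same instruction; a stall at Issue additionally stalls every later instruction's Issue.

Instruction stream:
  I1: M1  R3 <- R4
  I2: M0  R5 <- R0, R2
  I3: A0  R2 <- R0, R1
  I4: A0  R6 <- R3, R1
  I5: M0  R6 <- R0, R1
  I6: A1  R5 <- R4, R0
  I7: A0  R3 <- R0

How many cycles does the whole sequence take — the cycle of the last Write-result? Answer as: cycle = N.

c1: I1→M1
c2: I1 RO | I2→M0
c3: I2 RO | I3→A0
c4: I3 RO
c5: I3 EX
c6: I3 WR R2
c7: I1 EX | I4→A0
c8: I1 WR R3 | I2 EX
c9: I2 WR R5 | I4 RO
c10: I4 EX
c11: I4 WR R6
c12: I5→M0
c13: I5 RO | I6→A1
c14: I6 RO | I7→A0
c15: I7 RO
c16: I6 EX | I7 EX
c17: I6 WR R5 | I7 WR R3
c18: I5 EX
c19: I5 WR R6

cycle = 19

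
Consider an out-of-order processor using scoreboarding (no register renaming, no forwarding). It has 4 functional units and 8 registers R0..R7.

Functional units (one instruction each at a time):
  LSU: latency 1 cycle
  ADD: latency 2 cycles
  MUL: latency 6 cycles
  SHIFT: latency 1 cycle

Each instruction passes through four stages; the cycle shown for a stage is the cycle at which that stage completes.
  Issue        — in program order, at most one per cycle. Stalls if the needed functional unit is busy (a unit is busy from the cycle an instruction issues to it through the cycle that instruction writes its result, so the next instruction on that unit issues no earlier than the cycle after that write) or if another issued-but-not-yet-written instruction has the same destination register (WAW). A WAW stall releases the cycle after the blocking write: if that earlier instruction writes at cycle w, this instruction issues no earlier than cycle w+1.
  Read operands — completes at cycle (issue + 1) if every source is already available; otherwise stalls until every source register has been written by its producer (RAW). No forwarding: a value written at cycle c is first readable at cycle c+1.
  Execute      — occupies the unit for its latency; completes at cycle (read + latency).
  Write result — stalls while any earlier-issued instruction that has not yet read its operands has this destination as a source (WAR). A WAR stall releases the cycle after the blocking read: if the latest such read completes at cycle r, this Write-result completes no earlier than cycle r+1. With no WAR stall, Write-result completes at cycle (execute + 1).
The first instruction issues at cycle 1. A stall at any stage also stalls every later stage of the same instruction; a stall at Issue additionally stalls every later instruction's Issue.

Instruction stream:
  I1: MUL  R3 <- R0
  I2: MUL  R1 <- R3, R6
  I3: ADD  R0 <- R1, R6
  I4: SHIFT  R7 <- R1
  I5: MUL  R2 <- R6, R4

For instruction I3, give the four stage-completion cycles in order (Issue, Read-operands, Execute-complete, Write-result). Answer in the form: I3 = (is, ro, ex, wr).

I3 = (11, 19, 21, 22)

t=1  I1 dispatched to MUL
t=2  I1 operands ready
t=8  I1 complete
t=9  R3←I1
t=10  I2 dispatched to MUL
t=11  I2 operands ready; I3 dispatched to ADD
t=12  I4 dispatched to SHIFT
t=17  I2 complete
t=18  R1←I2
t=19  I3 operands ready; I4 operands ready; I5 dispatched to MUL
t=20  I4 complete; I5 operands ready
t=21  I3 complete; R7←I4
t=22  R0←I3
t=26  I5 complete
t=27  R2←I5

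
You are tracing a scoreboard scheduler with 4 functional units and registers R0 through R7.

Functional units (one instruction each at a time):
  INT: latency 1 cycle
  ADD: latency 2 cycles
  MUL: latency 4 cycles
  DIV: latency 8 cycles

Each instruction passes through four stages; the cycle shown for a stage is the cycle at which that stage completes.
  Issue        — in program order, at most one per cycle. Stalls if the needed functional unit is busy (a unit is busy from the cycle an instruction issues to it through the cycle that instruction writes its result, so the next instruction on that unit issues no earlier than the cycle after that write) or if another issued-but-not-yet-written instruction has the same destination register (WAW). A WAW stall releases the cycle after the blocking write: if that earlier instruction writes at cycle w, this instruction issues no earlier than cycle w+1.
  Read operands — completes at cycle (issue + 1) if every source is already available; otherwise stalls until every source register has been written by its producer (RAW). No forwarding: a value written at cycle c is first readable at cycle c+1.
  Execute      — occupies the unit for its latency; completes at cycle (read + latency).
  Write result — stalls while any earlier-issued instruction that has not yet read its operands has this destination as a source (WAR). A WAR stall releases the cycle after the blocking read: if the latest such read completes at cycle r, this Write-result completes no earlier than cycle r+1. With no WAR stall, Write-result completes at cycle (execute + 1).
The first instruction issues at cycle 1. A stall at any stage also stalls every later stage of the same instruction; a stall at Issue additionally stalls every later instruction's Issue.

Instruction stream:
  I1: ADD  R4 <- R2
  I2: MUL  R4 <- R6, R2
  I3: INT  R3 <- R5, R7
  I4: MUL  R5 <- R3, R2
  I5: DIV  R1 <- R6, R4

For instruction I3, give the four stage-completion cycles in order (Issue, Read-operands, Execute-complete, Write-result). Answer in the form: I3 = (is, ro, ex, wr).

I1  is:1  ro:2  ex:4  wr:5
I2  is:6  ro:7  ex:11  wr:12  — WAW R4: wait I1 write@5
I3  is:7  ro:8  ex:9  wr:10
I4  is:13  ro:14  ex:18  wr:19  — struct: MUL busy until I2 writes@12
I5  is:14  ro:15  ex:23  wr:24

I3 = (7, 8, 9, 10)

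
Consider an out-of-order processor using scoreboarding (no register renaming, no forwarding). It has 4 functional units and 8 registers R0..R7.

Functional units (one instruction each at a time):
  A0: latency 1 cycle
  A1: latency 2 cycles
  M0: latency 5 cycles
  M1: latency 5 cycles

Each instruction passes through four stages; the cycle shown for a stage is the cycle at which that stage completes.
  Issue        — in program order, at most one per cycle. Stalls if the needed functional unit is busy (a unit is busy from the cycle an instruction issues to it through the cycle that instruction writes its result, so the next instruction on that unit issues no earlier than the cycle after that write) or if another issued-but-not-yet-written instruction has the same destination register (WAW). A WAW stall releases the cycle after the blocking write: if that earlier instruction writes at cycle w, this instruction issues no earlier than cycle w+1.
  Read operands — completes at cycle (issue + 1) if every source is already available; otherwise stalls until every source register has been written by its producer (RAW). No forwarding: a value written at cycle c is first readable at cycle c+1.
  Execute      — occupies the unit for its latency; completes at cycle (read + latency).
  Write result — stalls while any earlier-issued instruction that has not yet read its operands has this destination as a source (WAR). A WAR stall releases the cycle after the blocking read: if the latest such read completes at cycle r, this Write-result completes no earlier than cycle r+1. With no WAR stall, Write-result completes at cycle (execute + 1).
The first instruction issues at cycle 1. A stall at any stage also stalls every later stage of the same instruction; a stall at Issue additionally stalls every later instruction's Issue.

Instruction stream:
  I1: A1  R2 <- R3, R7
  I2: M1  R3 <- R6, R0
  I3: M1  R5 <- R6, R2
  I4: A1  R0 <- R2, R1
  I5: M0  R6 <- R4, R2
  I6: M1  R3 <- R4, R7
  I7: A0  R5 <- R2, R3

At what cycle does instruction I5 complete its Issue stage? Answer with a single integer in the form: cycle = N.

cycle = 12

[I1] 1/2/4/5
[I2] 2/3/8/9
[I3] 10/11/16/17  (struct: M1 busy until I2 writes@9)
[I4] 11/12/14/15
[I5] 12/13/18/19
[I6] 18/19/24/25  (struct: M1 busy until I3 writes@17)
[I7] 19/26/27/28  (RAW R3: wait I6 write@25)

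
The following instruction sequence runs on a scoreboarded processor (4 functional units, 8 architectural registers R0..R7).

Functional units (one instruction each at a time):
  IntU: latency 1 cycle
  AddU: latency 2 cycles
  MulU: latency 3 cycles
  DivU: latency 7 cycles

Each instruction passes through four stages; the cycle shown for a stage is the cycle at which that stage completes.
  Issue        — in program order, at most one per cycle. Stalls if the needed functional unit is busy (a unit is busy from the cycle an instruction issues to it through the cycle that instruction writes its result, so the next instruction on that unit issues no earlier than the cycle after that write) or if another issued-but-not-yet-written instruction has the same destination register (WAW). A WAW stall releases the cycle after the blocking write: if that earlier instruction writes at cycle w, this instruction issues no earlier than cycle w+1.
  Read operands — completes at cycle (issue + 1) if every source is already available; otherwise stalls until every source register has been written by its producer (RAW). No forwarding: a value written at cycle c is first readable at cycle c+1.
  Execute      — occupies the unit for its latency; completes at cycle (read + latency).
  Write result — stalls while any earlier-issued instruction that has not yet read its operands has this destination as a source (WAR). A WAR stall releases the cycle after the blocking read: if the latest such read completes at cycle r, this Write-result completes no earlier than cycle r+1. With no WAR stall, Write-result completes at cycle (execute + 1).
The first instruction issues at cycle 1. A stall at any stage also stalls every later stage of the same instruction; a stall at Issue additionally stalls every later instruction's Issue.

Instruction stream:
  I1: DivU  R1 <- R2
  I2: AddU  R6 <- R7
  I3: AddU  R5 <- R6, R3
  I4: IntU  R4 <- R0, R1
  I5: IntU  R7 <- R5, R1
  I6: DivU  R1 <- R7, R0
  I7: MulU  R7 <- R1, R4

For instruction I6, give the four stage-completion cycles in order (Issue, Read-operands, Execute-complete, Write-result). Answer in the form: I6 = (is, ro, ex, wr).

I6 = (15, 18, 25, 26)

I1 -> (1, 2, 9, 10)
I2 -> (2, 3, 5, 6)
I3 -> (7, 8, 10, 11)  // struct: AddU busy until I2 writes@6
I4 -> (8, 11, 12, 13)  // RAW R1: wait I1 write@10
I5 -> (14, 15, 16, 17)  // struct: IntU busy until I4 writes@13
I6 -> (15, 18, 25, 26)  // RAW R7: wait I5 write@17
I7 -> (18, 27, 30, 31)  // WAW R7: wait I5 write@17, RAW R1: wait I6 write@26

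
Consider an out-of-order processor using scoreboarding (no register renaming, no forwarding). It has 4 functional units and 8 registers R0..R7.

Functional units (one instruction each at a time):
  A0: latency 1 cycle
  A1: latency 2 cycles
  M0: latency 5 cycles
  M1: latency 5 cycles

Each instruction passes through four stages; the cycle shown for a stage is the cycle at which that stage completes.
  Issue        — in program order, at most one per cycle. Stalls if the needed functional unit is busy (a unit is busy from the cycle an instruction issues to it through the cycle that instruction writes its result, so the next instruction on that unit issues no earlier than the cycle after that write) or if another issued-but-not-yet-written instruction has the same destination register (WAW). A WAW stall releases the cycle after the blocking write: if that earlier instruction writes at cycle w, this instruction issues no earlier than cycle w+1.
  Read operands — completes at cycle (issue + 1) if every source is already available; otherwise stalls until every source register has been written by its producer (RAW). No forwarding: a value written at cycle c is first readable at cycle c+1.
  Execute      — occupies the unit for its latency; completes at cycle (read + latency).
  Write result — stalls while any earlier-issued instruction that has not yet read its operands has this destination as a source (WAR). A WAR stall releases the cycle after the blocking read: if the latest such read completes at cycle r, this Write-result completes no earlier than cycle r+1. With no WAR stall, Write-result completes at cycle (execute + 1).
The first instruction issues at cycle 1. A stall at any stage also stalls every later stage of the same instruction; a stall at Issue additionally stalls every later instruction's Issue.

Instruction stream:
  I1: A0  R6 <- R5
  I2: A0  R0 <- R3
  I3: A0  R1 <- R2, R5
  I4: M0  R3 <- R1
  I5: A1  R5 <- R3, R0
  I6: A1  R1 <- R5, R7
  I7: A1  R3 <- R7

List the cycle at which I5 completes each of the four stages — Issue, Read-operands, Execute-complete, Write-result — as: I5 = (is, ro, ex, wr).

I5 = (11, 20, 22, 23)

  I1 | 1 | 2 | 3 | 4
  I2 | 5 | 6 | 7 | 8   struct: A0 busy until I1 writes@4
  I3 | 9 | 10 | 11 | 12   struct: A0 busy until I2 writes@8
  I4 | 10 | 13 | 18 | 19   RAW R1: wait I3 write@12
  I5 | 11 | 20 | 22 | 23   RAW R3: wait I4 write@19
  I6 | 24 | 25 | 27 | 28   struct: A1 busy until I5 writes@23
  I7 | 29 | 30 | 32 | 33   struct: A1 busy until I6 writes@28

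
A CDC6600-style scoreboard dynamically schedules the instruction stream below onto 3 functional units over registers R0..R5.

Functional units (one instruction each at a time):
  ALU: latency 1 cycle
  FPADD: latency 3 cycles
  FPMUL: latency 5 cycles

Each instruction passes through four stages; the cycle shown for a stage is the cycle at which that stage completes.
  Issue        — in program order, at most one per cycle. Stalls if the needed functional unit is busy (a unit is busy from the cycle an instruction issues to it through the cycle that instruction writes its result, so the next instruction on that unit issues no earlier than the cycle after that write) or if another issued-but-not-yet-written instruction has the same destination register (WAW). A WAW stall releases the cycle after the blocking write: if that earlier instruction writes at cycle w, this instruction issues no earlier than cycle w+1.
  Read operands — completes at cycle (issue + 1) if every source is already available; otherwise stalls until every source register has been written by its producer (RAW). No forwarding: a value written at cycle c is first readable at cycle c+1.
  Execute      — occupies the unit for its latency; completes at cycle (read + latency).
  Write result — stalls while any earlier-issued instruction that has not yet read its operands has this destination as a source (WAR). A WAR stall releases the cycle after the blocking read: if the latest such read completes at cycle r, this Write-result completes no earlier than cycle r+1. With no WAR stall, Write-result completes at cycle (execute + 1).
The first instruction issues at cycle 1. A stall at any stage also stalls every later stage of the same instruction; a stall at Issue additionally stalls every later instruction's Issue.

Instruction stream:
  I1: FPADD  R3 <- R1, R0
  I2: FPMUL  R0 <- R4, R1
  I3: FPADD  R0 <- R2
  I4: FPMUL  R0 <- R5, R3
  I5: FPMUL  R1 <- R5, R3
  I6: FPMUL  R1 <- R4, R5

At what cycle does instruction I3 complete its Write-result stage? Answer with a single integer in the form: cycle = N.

c1: I1 dispatched to FPADD
c2: I1 operands ready, I2 dispatched to FPMUL
c3: I2 operands ready
c5: I1 complete
c6: R3←I1
c8: I2 complete
c9: R0←I2
c10: I3 dispatched to FPADD
c11: I3 operands ready
c14: I3 complete
c15: R0←I3
c16: I4 dispatched to FPMUL
c17: I4 operands ready
c22: I4 complete
c23: R0←I4
c24: I5 dispatched to FPMUL
c25: I5 operands ready
c30: I5 complete
c31: R1←I5
c32: I6 dispatched to FPMUL
c33: I6 operands ready
c38: I6 complete
c39: R1←I6

cycle = 15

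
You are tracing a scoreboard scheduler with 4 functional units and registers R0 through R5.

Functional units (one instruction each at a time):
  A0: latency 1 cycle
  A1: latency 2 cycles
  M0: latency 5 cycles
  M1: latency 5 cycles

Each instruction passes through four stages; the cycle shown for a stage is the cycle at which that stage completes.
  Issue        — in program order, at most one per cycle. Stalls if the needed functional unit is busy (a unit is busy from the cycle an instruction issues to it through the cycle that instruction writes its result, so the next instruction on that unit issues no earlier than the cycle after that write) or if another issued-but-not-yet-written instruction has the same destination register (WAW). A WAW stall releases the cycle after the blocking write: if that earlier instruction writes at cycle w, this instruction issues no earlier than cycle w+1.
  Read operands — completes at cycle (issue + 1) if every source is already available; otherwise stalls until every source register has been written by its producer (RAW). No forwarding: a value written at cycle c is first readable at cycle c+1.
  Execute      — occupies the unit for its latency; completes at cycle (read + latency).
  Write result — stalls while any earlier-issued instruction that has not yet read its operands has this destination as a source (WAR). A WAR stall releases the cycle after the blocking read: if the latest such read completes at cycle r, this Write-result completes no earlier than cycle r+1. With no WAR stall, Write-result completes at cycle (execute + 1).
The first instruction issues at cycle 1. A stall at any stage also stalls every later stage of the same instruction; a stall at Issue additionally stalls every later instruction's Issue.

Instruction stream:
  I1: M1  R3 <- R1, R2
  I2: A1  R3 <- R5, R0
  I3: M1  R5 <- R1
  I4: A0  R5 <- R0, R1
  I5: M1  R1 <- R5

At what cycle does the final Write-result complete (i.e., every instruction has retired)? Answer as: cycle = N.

c1: I1→M1
c2: I1 RO
c7: I1 EX
c8: I1 WR R3
c9: I2→A1
c10: I2 RO; I3→M1
c11: I3 RO
c12: I2 EX
c13: I2 WR R3
c16: I3 EX
c17: I3 WR R5
c18: I4→A0
c19: I4 RO; I5→M1
c20: I4 EX
c21: I4 WR R5
c22: I5 RO
c27: I5 EX
c28: I5 WR R1

cycle = 28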